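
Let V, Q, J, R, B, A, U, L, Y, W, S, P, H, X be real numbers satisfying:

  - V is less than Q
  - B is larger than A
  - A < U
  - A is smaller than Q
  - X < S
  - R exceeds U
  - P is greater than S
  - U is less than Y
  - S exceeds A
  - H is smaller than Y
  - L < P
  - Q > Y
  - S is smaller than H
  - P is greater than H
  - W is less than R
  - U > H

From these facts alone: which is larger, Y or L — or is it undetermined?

undetermined

Following every chain through L: above L we get P.
Y is not reached, and no chain runs the other way from Y to L.
So the given relations leave the order of L and Y undetermined.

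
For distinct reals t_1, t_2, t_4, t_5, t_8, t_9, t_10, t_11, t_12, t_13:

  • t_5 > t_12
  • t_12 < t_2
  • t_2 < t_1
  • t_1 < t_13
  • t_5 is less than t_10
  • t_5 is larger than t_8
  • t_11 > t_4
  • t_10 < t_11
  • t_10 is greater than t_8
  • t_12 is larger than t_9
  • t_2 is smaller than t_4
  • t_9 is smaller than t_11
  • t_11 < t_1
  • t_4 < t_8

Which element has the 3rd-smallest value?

Chaining the given pairs: t_9 < t_12 < t_2 < t_4 < t_8 < t_5 < t_10 < t_11 < t_1 < t_13.
Counting 3 from the smallest end gives t_2.

t_2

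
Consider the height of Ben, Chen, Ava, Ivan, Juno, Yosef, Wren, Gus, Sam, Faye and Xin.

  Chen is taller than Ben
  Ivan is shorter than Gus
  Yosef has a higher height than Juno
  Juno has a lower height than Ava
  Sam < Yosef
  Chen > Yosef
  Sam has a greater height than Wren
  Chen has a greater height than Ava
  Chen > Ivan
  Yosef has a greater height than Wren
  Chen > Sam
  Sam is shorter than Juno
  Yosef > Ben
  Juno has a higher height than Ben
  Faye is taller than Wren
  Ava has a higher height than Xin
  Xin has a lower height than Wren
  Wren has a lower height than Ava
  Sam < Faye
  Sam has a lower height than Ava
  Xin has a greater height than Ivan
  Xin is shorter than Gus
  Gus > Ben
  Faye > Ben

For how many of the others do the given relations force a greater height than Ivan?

The elements the relations force above Ivan are Xin, Wren, Sam, Faye, Juno, Ava, Yosef, Gus, Chen — no chain reaches any other.
That is 9.

9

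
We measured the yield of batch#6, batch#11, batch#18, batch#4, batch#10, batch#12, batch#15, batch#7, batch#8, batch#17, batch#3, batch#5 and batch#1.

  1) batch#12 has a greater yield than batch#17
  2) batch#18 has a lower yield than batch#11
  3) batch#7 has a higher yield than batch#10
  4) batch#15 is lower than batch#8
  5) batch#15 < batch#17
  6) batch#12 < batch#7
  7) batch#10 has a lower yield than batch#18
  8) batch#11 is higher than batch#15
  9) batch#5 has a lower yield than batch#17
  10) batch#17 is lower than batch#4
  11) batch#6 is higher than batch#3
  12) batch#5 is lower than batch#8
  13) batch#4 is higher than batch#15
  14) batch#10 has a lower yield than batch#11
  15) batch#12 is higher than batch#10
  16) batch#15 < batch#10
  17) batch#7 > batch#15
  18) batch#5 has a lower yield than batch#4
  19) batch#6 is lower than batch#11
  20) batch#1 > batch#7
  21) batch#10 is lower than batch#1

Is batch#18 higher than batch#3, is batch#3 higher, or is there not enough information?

undetermined

Following every chain through batch#3: above batch#3 we get batch#6, batch#11.
batch#18 is not reached, and no chain runs the other way from batch#18 to batch#3.
So the given relations leave the order of batch#3 and batch#18 undetermined.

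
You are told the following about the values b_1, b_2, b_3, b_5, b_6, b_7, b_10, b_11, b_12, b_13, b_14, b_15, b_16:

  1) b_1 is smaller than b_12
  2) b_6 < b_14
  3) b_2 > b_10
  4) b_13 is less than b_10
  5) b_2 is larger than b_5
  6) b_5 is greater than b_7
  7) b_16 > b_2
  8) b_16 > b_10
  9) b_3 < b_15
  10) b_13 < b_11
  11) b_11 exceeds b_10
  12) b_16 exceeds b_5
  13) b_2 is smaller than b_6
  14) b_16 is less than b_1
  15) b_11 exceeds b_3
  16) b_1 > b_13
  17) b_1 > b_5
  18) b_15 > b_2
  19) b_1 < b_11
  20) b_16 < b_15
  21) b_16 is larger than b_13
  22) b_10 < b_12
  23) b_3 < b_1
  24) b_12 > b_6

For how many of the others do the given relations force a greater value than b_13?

9

The elements the relations force above b_13 are b_10, b_2, b_6, b_16, b_15, b_1, b_14, b_12, b_11 — no chain reaches any other.
That is 9.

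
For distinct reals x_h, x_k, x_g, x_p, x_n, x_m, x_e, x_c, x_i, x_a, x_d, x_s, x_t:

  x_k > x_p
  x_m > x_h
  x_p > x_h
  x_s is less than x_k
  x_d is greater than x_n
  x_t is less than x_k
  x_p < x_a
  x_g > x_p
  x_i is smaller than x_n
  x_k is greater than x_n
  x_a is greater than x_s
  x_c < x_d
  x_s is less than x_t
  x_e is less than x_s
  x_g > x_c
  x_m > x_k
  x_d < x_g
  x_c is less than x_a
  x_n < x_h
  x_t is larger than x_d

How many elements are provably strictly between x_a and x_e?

Chaining upward from x_e reaches: x_s, x_t, x_k, x_m.
Chaining downward from x_a reaches: x_i, x_c, x_s, x_n, x_h, x_p.
Strictly between x_e and x_a are those in both lists: x_s — 1 element.

1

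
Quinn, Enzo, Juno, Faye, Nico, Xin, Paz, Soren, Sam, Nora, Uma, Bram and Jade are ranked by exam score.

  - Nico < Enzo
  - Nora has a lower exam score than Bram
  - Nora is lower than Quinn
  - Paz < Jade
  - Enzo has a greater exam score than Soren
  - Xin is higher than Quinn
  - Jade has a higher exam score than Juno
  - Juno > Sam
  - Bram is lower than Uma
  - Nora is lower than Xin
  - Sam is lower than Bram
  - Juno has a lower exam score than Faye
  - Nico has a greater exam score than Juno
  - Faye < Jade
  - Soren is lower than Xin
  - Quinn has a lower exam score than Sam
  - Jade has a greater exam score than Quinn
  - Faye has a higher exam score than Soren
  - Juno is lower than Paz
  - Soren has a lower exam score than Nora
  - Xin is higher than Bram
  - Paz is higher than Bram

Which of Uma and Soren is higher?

The relevant relations are Soren < Nora; Nora < Quinn; Quinn < Sam; Sam < Bram; Bram < Uma.
Chaining these gives Soren < Nora < Quinn < Sam < Bram < Uma.
So Soren < Uma; Uma is the higher of the two.

Uma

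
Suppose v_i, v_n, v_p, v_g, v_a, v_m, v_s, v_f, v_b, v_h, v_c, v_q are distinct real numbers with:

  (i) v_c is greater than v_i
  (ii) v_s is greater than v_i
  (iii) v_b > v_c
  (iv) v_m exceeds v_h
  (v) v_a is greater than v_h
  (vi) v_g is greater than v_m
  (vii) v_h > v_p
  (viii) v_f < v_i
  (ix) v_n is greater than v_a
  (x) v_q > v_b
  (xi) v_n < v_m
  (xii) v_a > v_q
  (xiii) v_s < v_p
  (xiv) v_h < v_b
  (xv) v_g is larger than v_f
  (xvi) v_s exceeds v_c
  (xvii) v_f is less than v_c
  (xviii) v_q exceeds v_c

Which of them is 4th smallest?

Piecing the relations together gives one ordering: v_f < v_i < v_c < v_s < v_p < v_h < v_b < v_q < v_a < v_n < v_m < v_g.
Counting 4 from the smallest end gives v_s.

v_s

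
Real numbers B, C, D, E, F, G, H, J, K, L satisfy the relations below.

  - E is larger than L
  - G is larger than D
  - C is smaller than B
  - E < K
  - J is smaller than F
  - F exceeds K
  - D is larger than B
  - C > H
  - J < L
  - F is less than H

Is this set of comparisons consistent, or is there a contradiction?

consistent

The single ordering J < L < E < K < F < H < C < B < D < G satisfies every listed relation, so no contradiction arises.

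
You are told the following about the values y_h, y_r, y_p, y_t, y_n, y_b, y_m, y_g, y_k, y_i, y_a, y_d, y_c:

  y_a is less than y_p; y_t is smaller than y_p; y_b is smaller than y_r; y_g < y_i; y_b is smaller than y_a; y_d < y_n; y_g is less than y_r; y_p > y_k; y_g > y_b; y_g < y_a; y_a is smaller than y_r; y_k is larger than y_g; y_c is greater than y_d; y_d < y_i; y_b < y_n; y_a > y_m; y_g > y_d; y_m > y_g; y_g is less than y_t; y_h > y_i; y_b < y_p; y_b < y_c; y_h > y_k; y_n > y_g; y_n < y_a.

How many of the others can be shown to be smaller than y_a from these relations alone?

5

Directly below y_a: y_b, y_g, y_m, y_n.
One step further: y_d (5 so far).
Nothing else is reachable below y_a; 5 in all.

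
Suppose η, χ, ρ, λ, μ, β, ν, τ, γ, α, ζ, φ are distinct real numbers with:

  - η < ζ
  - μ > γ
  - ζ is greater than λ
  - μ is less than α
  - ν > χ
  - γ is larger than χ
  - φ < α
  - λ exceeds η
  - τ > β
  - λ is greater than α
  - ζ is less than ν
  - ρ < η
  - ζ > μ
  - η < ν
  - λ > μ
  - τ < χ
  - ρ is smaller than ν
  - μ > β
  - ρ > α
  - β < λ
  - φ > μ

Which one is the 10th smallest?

Chaining the given pairs: β < τ < χ < γ < μ < φ < α < ρ < η < λ < ζ < ν.
The 10th smallest is λ.

λ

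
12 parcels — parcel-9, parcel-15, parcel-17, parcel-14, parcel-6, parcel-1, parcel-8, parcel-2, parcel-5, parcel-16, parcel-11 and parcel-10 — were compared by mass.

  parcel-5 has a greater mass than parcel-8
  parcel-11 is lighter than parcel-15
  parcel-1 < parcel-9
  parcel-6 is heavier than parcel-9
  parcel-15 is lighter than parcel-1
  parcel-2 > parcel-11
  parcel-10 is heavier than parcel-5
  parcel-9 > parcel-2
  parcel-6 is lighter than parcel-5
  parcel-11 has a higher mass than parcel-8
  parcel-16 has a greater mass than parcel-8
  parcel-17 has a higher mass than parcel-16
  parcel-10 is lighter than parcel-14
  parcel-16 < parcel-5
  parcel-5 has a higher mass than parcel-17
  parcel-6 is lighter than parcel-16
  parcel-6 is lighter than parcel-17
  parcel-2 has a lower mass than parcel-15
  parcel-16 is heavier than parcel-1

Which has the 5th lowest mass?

Chaining the given pairs: parcel-8 < parcel-11 < parcel-2 < parcel-15 < parcel-1 < parcel-9 < parcel-6 < parcel-16 < parcel-17 < parcel-5 < parcel-10 < parcel-14.
The 5th smallest is parcel-1.

parcel-1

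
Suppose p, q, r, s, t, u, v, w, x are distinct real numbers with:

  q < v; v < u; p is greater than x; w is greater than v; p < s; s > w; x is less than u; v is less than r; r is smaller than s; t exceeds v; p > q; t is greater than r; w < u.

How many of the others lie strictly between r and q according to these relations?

1

The relations place q below r. An element lies strictly between them when it is forced above q and also forced below r.
Above q: {v, w, p, u, t, s}. Below r: {v}.
Intersection: {v} — 1.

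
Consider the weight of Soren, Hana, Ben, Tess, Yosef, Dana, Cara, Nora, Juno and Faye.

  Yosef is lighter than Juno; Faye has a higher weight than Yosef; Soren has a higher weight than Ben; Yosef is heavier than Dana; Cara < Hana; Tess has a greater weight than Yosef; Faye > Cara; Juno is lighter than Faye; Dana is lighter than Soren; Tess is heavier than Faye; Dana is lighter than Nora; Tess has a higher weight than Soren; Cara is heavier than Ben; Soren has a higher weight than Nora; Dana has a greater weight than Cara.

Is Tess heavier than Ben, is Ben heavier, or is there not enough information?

Tess

Ben < Cara and Cara < Dana give Ben < Dana.
With Dana < Yosef: Ben < Cara < Dana < Yosef.
Then Yosef < Juno extends the chain to Juno.
With Juno < Faye: Ben < Cara < Dana < Yosef < Juno < Faye.
With Faye < Tess: Ben < Cara < Dana < Yosef < Juno < Faye < Tess.
So Tess is heavier.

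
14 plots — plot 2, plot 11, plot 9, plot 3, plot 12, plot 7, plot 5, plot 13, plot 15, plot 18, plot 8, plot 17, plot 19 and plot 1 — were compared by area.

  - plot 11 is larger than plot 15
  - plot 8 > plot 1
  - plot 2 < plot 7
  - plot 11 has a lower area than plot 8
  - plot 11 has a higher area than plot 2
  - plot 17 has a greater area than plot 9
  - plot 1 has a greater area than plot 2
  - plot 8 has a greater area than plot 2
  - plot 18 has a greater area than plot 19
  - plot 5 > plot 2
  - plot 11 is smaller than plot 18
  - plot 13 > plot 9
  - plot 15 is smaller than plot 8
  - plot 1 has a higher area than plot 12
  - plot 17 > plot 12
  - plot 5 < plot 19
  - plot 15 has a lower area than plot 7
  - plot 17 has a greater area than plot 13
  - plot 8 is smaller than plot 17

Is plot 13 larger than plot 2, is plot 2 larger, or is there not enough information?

undetermined

Following every chain through plot 2: above plot 2 we get plot 11, plot 5, plot 19, plot 18, plot 1, plot 7, plot 8, plot 17.
plot 13 is not reached, and no chain runs the other way from plot 13 to plot 2.
So the given relations leave the order of plot 2 and plot 13 undetermined.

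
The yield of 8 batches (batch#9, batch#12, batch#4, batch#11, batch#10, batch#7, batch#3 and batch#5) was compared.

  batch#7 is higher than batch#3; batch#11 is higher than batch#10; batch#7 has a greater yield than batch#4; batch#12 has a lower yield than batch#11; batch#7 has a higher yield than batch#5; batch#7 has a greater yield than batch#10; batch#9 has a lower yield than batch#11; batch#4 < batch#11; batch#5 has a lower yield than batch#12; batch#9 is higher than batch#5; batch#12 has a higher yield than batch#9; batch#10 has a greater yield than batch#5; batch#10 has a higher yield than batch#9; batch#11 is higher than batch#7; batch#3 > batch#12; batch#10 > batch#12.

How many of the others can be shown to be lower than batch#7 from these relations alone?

6

Directly below batch#7: batch#5, batch#4, batch#10, batch#3.
One step further: batch#9, batch#12 (6 so far).
Nothing else is reachable below batch#7; 6 in all.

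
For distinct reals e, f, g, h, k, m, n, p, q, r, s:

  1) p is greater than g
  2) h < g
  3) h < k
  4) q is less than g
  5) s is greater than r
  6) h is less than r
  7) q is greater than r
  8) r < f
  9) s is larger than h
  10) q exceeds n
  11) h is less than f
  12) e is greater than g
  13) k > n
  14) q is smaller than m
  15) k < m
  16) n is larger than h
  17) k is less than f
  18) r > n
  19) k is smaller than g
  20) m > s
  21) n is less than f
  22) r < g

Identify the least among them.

h

n is not least since h < n; r is not least since h < r; k is not least since n < k; q is not least since r < q; g is not least since h < g; p is not least since g < p; e is not least since g < e; s is not least since h < s; m is not least since q < m; f is not least since k < f.
Only h has nothing below it, so h is the least.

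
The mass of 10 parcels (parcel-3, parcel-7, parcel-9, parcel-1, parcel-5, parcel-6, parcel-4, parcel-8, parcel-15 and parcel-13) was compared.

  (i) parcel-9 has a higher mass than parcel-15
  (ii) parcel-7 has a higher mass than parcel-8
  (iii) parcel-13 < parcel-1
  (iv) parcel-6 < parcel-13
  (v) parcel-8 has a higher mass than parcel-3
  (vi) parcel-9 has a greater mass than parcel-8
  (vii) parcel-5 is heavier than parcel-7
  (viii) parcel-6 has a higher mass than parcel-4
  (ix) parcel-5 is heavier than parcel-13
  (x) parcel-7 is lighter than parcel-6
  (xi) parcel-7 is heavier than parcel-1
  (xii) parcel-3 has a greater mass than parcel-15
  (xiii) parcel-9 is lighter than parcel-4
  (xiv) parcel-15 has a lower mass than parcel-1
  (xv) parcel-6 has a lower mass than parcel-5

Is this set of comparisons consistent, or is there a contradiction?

inconsistent

Chaining the given relations yields parcel-6 < parcel-13 < parcel-1 < parcel-7, so parcel-6 < parcel-7. But one relation states parcel-7 < parcel-6. These cannot both hold.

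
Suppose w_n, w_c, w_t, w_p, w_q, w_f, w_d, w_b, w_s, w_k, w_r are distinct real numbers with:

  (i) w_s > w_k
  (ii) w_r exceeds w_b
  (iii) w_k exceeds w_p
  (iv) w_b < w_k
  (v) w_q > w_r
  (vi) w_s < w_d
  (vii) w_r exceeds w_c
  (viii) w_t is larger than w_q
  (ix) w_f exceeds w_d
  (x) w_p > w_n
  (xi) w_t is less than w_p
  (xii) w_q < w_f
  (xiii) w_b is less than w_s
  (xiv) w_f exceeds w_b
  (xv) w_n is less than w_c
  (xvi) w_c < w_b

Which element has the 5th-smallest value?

Piecing the relations together gives one ordering: w_n < w_c < w_b < w_r < w_q < w_t < w_p < w_k < w_s < w_d < w_f.
The 5th smallest is w_q.

w_q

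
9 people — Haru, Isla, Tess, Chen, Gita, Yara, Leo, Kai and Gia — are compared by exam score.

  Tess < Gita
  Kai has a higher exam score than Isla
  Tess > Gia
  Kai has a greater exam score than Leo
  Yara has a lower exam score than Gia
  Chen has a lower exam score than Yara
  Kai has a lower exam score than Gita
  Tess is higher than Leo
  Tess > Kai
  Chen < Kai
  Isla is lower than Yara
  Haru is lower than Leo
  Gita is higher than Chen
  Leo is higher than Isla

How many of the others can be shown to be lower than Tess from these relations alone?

The elements the relations force below Tess are Chen, Haru, Isla, Yara, Gia, Leo, Kai — no chain reaches any other.
That is 7.

7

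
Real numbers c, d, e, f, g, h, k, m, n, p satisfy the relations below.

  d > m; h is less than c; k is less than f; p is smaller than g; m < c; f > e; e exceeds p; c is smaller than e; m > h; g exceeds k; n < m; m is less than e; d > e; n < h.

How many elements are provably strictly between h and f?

Chaining upward from h reaches: m, c, e, d.
Chaining downward from f reaches: n, p, k, m, c, e.
Strictly between h and f are those in both lists: m, c, e — 3 elements.

3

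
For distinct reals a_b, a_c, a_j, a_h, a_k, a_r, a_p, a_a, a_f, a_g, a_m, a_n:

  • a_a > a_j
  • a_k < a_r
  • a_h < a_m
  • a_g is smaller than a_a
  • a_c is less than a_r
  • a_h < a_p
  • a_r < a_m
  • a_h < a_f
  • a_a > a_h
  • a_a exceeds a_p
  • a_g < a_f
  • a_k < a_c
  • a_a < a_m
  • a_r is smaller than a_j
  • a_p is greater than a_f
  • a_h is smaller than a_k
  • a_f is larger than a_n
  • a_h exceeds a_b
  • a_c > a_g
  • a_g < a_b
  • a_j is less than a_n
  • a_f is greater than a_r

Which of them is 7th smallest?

a_j

Chaining the given pairs: a_g < a_b < a_h < a_k < a_c < a_r < a_j < a_n < a_f < a_p < a_a < a_m.
The 7th smallest is a_j.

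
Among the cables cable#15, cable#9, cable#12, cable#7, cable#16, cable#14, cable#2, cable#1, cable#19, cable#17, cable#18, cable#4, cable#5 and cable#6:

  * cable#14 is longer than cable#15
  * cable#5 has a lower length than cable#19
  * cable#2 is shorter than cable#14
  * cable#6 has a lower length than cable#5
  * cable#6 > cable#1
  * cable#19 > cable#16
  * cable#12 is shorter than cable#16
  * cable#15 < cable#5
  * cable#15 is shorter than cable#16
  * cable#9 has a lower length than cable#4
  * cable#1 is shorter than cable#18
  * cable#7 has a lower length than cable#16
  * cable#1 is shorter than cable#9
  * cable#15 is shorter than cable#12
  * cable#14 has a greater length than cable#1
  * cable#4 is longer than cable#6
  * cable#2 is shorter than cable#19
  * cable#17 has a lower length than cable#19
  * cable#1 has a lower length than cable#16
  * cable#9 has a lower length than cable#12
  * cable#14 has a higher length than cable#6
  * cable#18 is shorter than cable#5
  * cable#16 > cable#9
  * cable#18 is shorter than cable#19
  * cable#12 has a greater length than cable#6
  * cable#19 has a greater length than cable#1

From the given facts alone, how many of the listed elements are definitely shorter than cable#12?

4

The elements the relations force below cable#12 are cable#15, cable#1, cable#9, cable#6 — no chain reaches any other.
That is 4.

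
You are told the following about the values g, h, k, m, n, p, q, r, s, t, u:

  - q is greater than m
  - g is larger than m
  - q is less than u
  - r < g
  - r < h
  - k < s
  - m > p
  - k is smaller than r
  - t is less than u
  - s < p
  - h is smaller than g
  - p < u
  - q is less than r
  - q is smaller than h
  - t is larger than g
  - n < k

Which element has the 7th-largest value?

m

The consecutive relations fix a unique order: n < k < s < p < m < q < r < h < g < t < u.
The 7th largest is m.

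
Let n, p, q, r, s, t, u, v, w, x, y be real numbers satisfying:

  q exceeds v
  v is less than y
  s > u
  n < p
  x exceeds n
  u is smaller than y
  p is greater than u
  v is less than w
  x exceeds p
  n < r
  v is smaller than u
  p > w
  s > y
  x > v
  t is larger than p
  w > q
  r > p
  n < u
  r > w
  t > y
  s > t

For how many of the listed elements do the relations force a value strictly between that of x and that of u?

Chaining upward from u reaches: y, p, t, r, s.
Chaining downward from x reaches: v, n, q, w, p.
Strictly between u and x are those in both lists: p — 1 element.

1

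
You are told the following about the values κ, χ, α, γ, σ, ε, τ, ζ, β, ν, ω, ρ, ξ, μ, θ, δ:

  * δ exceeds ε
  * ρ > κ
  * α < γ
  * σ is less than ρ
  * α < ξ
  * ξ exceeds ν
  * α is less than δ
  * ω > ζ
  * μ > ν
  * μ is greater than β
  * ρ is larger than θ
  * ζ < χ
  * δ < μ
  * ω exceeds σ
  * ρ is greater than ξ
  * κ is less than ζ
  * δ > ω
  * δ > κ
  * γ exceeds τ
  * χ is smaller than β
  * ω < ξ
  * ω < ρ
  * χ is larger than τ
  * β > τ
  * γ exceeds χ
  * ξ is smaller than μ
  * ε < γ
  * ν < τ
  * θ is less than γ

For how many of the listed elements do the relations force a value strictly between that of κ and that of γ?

2

Chaining upward from κ reaches: ζ, χ, β, ω, δ, ξ, μ, ρ.
Chaining downward from γ reaches: α, ν, ε, ζ, θ, τ, χ.
Strictly between κ and γ are those in both lists: ζ, χ — 2 elements.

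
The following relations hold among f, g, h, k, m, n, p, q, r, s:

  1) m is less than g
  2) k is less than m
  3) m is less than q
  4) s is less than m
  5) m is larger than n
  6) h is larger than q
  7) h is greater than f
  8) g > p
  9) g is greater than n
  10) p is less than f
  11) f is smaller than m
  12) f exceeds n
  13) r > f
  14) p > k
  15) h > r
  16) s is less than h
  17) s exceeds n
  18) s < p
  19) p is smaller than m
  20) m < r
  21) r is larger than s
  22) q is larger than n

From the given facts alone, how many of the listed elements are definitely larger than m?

4

Directly above m: g, r, q.
One step further: h (4 so far).
Nothing else is reachable above m; 4 in all.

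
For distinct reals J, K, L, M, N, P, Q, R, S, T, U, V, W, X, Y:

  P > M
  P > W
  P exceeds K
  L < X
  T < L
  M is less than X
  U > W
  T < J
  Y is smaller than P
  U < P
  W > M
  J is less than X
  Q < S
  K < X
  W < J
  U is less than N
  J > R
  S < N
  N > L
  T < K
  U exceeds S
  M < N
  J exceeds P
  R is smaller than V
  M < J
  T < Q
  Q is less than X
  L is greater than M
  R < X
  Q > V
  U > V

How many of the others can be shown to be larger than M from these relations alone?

From M the given relations immediately reach L, W, P, J, X, N.
From those, U — 7 in total.
No other element is forced above M by the given relations, so the count is 7.

7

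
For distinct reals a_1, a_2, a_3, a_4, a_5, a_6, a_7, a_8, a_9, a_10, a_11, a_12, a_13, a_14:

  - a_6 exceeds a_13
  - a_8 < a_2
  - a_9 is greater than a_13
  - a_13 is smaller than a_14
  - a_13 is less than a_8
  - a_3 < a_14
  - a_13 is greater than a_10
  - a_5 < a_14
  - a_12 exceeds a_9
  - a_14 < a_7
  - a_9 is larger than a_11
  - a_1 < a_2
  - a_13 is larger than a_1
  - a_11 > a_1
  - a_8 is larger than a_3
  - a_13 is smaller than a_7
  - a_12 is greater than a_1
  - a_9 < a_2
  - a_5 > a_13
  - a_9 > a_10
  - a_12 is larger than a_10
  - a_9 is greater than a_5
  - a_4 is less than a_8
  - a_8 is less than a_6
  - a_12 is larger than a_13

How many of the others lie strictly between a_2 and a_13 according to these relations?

The relations place a_13 below a_2. An element lies strictly between them when it is forced above a_13 and also forced below a_2.
Above a_13: {a_5, a_8, a_6, a_9, a_14, a_12, a_7}. Below a_2: {a_10, a_1, a_11, a_5, a_3, a_4, a_8, a_9}.
Intersection: {a_5, a_8, a_9} — 3.

3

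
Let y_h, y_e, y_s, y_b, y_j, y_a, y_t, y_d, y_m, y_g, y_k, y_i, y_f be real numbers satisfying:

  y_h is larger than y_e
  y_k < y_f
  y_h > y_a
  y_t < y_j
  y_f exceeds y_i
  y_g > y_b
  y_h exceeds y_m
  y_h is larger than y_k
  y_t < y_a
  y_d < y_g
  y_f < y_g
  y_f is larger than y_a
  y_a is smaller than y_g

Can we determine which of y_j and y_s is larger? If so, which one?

Following every chain through y_j: below y_j we get y_t.
y_s is not reached, and no chain runs the other way from y_s to y_j.
So the given relations leave the order of y_j and y_s undetermined.

undetermined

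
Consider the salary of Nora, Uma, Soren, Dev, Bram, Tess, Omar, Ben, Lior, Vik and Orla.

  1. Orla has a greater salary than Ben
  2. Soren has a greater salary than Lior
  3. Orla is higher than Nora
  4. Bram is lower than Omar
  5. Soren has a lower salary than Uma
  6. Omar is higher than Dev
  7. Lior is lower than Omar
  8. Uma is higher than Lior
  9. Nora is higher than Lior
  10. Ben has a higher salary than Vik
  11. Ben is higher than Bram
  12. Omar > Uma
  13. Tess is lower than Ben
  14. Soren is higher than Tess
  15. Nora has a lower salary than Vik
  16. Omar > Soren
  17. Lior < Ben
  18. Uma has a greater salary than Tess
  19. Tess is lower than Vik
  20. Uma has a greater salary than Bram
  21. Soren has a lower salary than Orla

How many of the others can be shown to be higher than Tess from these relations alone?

The elements the relations force above Tess are Vik, Soren, Ben, Uma, Orla, Omar — no chain reaches any other.
That is 6.

6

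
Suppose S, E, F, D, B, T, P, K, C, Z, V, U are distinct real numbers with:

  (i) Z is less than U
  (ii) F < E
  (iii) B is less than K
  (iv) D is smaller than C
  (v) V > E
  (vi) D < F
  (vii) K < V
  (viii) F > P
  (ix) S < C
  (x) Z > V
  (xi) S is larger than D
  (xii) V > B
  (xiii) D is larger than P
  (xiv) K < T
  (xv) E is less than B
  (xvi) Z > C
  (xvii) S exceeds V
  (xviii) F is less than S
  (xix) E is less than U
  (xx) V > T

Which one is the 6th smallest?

Piecing the relations together gives one ordering: P < D < F < E < B < K < T < V < S < C < Z < U.
The 6th smallest is K.

K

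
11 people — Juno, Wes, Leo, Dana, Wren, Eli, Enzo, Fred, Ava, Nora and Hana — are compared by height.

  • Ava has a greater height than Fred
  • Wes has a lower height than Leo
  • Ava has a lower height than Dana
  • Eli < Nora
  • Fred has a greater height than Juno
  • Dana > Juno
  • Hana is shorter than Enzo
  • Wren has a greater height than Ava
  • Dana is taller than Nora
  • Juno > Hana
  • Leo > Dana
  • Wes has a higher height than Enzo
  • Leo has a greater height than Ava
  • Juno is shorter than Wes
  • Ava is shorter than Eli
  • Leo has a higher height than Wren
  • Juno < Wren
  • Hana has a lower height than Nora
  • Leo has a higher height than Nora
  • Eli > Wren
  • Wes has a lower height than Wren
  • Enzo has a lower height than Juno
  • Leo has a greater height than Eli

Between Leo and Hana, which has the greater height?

Leo

Chaining the given relations: Hana < Enzo < Juno < Fred < Ava < Wren < Eli < Nora < Dana < Leo.
So Hana < Leo; Leo is the taller of the two.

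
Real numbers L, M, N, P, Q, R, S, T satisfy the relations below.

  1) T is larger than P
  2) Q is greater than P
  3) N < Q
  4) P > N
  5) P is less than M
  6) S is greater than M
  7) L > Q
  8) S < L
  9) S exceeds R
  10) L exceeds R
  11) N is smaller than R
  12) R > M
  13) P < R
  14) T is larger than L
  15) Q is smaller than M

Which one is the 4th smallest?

The consecutive relations fix a unique order: N < P < Q < M < R < S < L < T.
The 4th smallest is M.

M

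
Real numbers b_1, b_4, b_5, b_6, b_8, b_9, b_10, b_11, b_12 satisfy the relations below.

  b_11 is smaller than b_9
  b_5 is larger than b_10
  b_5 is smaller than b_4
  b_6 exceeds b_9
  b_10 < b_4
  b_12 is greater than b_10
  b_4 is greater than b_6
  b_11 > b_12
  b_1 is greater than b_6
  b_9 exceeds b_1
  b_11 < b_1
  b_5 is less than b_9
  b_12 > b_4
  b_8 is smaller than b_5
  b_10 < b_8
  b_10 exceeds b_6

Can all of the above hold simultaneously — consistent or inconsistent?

We have b_9 < b_6 stated directly, yet also b_6 < b_10 < b_8 < b_5 < b_4 < b_12 < b_11 < b_1 < b_9 by chaining the others — so b_6 < b_9. Contradiction.

inconsistent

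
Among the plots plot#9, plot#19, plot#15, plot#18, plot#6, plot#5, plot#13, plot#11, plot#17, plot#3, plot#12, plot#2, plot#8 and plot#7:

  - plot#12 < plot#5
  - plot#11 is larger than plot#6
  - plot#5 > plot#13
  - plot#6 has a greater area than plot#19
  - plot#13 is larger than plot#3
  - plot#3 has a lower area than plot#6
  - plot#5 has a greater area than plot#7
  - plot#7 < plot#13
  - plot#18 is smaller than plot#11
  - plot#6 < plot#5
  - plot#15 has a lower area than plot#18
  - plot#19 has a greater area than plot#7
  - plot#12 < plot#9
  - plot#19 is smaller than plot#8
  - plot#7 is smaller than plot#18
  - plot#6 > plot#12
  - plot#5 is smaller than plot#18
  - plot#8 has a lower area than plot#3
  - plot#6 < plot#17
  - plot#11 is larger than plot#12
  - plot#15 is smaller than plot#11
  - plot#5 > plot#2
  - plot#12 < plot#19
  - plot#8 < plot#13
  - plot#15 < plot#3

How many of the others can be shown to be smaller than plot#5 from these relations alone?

9

From plot#5 the given relations immediately reach plot#12, plot#7, plot#13, plot#2, plot#6.
From those, plot#19, plot#8, plot#3 — 8 in total.
From those, plot#15 — 9 in total.
No other element is forced below plot#5 by the given relations, so the count is 9.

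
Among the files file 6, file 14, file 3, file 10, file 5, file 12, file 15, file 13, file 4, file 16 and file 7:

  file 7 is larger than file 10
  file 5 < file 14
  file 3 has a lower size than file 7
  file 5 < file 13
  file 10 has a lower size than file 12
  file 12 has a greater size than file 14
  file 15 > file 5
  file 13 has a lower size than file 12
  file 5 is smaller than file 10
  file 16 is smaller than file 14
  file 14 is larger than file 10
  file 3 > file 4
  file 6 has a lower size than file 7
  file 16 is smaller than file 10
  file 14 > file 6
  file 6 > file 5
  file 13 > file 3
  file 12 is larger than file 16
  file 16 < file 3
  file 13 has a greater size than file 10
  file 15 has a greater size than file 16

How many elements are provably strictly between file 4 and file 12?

2

The relations place file 4 below file 12. An element lies strictly between them when it is forced above file 4 and also forced below file 12.
Above file 4: {file 3, file 13, file 7}. Below file 12: {file 16, file 5, file 6, file 10, file 14, file 3, file 13}.
Intersection: {file 3, file 13} — 2.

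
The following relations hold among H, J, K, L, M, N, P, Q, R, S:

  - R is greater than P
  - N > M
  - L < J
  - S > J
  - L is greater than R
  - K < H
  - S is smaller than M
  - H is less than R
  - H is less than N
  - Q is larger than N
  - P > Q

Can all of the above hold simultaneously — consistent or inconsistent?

inconsistent

We have P < R stated directly, yet also R < L < J < S < M < N < Q < P by chaining the others — so R < P. Contradiction.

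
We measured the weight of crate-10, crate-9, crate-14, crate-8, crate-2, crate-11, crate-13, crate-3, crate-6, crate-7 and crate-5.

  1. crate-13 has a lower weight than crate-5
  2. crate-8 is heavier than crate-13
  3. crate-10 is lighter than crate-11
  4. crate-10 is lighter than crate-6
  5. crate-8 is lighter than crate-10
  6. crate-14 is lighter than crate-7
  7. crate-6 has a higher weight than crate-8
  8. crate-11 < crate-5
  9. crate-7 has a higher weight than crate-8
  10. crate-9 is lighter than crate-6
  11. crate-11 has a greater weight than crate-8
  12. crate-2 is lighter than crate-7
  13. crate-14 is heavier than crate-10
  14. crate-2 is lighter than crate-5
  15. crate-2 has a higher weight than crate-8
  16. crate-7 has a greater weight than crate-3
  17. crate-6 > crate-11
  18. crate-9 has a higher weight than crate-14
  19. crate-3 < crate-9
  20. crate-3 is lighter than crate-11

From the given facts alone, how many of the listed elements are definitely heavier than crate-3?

Directly above crate-3: crate-7, crate-11, crate-9.
One step further: crate-5, crate-6 (5 so far).
Nothing else is reachable above crate-3; 5 in all.

5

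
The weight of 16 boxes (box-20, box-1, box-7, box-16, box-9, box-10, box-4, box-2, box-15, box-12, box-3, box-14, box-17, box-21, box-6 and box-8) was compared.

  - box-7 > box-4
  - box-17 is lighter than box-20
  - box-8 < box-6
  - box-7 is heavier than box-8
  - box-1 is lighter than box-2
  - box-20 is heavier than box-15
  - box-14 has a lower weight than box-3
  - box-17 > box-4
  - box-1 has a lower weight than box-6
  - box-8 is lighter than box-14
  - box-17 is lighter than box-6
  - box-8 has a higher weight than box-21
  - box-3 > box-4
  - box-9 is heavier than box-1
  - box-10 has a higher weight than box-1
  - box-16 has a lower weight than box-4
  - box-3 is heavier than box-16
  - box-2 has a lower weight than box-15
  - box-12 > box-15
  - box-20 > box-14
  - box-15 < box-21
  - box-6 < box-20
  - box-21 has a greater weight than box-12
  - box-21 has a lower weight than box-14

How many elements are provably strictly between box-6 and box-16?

2

The relations place box-16 below box-6. An element lies strictly between them when it is forced above box-16 and also forced below box-6.
Above box-16: {box-4, box-17, box-7, box-20, box-3}. Below box-6: {box-1, box-2, box-15, box-12, box-4, box-21, box-17, box-8}.
Intersection: {box-4, box-17} — 2.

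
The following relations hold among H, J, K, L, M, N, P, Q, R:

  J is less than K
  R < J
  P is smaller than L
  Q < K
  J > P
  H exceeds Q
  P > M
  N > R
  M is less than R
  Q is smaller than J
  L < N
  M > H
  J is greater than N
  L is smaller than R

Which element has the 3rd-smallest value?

M

The consecutive relations fix a unique order: Q < H < M < P < L < R < N < J < K.
Counting 3 from the smallest end gives M.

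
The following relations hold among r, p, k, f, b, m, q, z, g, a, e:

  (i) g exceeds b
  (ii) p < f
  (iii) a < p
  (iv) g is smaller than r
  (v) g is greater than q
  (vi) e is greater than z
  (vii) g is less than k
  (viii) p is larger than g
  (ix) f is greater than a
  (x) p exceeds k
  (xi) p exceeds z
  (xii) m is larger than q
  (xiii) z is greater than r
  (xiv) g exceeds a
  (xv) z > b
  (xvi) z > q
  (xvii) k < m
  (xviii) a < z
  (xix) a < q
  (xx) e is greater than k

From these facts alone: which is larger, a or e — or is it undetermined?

e

a < q and q < g give a < g.
Then g < r extends the chain to r.
Then r < z extends the chain to z.
With z < e: a < q < g < r < z < e.
So e is larger.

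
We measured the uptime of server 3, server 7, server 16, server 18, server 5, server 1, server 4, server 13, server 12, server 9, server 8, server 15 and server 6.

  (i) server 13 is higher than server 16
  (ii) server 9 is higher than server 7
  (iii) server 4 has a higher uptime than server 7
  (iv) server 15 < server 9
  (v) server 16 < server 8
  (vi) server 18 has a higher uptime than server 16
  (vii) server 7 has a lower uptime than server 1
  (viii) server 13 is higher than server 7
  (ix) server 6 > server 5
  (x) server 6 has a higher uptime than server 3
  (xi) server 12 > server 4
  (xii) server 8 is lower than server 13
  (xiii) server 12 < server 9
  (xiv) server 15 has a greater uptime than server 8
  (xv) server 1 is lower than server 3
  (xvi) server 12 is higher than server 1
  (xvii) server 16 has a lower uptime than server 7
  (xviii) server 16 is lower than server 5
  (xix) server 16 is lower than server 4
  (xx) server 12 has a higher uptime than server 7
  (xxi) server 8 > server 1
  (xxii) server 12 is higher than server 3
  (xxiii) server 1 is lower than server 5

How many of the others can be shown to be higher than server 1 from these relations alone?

8

Directly above server 1: server 3, server 8, server 5, server 12.
One step further: server 15, server 6, server 9, server 13 (8 so far).
No other element is forced above server 1 by the given relations, so the count is 8.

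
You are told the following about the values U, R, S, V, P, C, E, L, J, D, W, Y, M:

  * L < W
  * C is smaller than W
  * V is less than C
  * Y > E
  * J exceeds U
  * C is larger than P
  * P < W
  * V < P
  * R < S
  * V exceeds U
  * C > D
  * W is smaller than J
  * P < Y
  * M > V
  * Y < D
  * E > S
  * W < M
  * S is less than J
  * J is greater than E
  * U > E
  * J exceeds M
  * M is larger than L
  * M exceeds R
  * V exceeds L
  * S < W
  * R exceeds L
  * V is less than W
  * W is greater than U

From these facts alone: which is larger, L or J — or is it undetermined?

Chaining the given relations: L < R < S < E < U < V < P < Y < D < C < W < M < J.
So J is larger.

J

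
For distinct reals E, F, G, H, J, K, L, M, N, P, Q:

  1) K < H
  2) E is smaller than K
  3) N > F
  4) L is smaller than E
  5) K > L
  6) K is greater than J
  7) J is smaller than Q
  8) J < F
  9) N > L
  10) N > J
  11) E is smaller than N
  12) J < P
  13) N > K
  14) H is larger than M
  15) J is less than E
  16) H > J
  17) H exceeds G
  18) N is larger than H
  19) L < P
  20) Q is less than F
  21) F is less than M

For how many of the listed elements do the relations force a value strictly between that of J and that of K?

1

Chaining upward from J reaches: P, Q, F, M, E, H, N.
Chaining downward from K reaches: L, E.
Strictly between J and K are those in both lists: E — 1 element.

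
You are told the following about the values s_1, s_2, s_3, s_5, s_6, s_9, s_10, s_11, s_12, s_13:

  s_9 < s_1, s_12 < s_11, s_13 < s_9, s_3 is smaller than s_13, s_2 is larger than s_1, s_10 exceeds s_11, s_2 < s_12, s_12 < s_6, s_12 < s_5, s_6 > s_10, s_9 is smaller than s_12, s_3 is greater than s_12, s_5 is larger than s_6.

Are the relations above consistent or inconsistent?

inconsistent

Chaining the given relations yields s_3 < s_13 < s_9 < s_1 < s_2 < s_12, so s_3 < s_12. But one relation states s_12 < s_3. These cannot both hold.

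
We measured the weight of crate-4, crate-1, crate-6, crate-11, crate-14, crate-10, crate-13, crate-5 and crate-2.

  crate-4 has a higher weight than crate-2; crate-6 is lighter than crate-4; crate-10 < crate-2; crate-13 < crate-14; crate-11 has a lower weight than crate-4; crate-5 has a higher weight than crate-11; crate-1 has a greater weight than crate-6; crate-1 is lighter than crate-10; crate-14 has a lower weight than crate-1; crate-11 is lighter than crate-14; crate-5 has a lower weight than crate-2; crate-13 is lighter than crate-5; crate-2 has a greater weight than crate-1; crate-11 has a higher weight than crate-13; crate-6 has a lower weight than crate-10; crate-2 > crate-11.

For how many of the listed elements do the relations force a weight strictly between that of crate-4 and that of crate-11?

5

Chaining upward from crate-11 reaches: crate-5, crate-14, crate-1, crate-10, crate-2.
Chaining downward from crate-4 reaches: crate-13, crate-6, crate-5, crate-14, crate-1, crate-10, crate-2.
Strictly between crate-11 and crate-4 are those in both lists: crate-5, crate-14, crate-1, crate-10, crate-2 — 5 elements.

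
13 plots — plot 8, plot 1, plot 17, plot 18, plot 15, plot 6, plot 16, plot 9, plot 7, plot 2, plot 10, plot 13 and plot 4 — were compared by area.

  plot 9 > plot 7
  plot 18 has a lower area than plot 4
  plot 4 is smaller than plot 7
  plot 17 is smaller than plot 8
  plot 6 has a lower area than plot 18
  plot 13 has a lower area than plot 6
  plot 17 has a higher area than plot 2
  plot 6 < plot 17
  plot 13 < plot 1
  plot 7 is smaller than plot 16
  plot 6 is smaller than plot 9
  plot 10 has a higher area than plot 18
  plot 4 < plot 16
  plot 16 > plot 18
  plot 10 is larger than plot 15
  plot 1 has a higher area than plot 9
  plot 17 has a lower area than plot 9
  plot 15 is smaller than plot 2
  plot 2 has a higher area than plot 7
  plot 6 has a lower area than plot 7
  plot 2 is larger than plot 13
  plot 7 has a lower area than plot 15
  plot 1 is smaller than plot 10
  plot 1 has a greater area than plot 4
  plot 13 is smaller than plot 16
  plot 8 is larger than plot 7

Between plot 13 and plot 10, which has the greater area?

plot 10

plot 13 < plot 6 and plot 6 < plot 18 give plot 13 < plot 18.
Then plot 18 < plot 4 extends the chain to plot 4.
With plot 4 < plot 7: plot 13 < plot 6 < plot 18 < plot 4 < plot 7.
With plot 7 < plot 15: plot 13 < plot 6 < plot 18 < plot 4 < plot 7 < plot 15.
Then plot 15 < plot 2 extends the chain to plot 2.
Then plot 2 < plot 17 extends the chain to plot 17.
Then plot 17 < plot 9 extends the chain to plot 9.
Then plot 9 < plot 1 extends the chain to plot 1.
Then plot 1 < plot 10 extends the chain to plot 10.
So plot 13 < plot 10; plot 10 is the larger of the two.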